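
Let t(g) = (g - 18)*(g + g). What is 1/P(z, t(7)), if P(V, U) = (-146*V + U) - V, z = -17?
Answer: 1/2345 ≈ 0.00042644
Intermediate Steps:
t(g) = 2*g*(-18 + g) (t(g) = (-18 + g)*(2*g) = 2*g*(-18 + g))
P(V, U) = U - 147*V (P(V, U) = (U - 146*V) - V = U - 147*V)
1/P(z, t(7)) = 1/(2*7*(-18 + 7) - 147*(-17)) = 1/(2*7*(-11) + 2499) = 1/(-154 + 2499) = 1/2345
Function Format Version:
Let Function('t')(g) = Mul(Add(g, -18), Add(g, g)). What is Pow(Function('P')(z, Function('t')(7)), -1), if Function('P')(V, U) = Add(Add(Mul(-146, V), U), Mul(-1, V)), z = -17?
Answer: Rational(1, 2345) ≈ 0.00042644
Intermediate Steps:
Function('t')(g) = Mul(2, g, Add(-18, g)) (Function('t')(g) = Mul(Add(-18, g), Mul(2, g)) = Mul(2, g, Add(-18, g)))
Function('P')(V, U) = Add(U, Mul(-147, V)) (Function('P')(V, U) = Add(Add(U, Mul(-146, V)), Mul(-1, V)) = Add(U, Mul(-147, V)))
Pow(Function('P')(z, Function('t')(7)), -1) = Pow(Add(Mul(2, 7, Add(-18, 7)), Mul(-147, -17)), -1) = Pow(Add(Mul(2, 7, -11), 2499), -1) = Pow(Add(-154, 2499), -1) = Pow(2345, -1) = Rational(1, 2345)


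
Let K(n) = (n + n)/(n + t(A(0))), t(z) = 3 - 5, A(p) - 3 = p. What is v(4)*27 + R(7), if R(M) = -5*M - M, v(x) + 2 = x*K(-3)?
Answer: 168/5 ≈ 33.600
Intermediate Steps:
A(p) = 3 + p
t(z) = -2
K(n) = 2*n/(-2 + n) (K(n) = (n + n)/(n - 2) = (2*n)/(-2 + n) = 2*n/(-2 + n))
v(x) = -2 + 6*x/5 (v(x) = -2 + x*(2*(-3)/(-2 - 3)) = -2 + x*(2*(-3)/(-5)) = -2 + x*(2*(-3)*(-⅕)) = -2 + x*(6/5) = -2 + 6*x/5)
R(M) = -6*M
v(4)*27 + R(7) = (-2 + (6/5)*4)*27 - 6*7 = (-2 + 24/5)*27 - 42 = (14/5)*27 - 42 = 378/5 - 42 = 168/5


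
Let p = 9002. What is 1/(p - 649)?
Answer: 1/8353 ≈ 0.00011972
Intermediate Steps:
1/(p - 649) = 1/(9002 - 649) = 1/8353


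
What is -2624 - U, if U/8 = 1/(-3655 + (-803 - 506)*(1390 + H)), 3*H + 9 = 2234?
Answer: -5498605114/2095505 ≈ -2624.0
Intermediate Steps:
H = 2225/3 (H = -3 + (1/3)*2234 = -3 + 2234/3 = 2225/3 ≈ 741.67)
U = -6/2095505 (U = 8/(-3655 + (-803 - 506)*(1390 + 2225/3)) = 8/(-3655 - 1309*6395/3) = 8/(-3655 - 8371055/3) = 8/(-8382020/3) = 8*(-3/8382020) = -6/2095505 ≈ -2.8633e-6)
-2624 - U = -2624 - 1*(-6/2095505) = -2624 + 6/2095505 = -5498605114/2095505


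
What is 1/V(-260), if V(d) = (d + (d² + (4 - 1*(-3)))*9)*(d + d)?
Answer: -1/316265560 ≈ -3.1619e-9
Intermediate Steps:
V(d) = 2*d*(63 + d + 9*d²) (V(d) = (d + (d² + (4 + 3))*9)*(2*d) = (d + (d² + 7)*9)*(2*d) = (d + (7 + d²)*9)*(2*d) = (d + (63 + 9*d²))*(2*d) = (63 + d + 9*d²)*(2*d) = 2*d*(63 + d + 9*d²))
1/V(-260) = 1/(2*(-260)*(63 - 260 + 9*(-260)²)) = 1/(2*(-260)*(63 - 260 + 9*67600)) = 1/(2*(-260)*(63 - 260 + 608400)) = 1/(2*(-260)*608203) = 1/(-316265560) = -1/316265560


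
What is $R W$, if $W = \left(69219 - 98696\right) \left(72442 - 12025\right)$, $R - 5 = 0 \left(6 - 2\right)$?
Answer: $-8904559545$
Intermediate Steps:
$R = 5$ ($R = 5 + 0 \left(6 - 2\right) = 5 + 0 \cdot 4 = 5 + 0 = 5$)
$W = -1780911909$ ($W = - 29477 \left(72442 + \left(-41197 + 29172\right)\right) = - 29477 \left(72442 - 12025\right) = \left(-29477\right) 60417 = -1780911909$)
$R W = 5 \left(-1780911909\right) = -8904559545$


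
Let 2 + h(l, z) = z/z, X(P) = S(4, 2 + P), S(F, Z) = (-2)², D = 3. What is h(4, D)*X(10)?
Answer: -4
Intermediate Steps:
S(F, Z) = 4
X(P) = 4
h(l, z) = -1 (h(l, z) = -2 + z/z = -2 + 1 = -1)
h(4, D)*X(10) = -1*4 = -4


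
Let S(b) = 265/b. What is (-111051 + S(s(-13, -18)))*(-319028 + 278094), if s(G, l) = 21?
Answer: 95450146804/21 ≈ 4.5452e+9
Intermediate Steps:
(-111051 + S(s(-13, -18)))*(-319028 + 278094) = (-111051 + 265/21)*(-319028 + 278094) = (-111051 + 265*(1/21))*(-40934) = (-111051 + 265/21)*(-40934) = -2331806/21*(-40934) = 95450146804/21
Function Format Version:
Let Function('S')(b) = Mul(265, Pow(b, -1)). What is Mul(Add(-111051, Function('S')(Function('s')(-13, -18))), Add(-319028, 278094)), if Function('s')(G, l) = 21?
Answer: Rational(95450146804, 21) ≈ 4.5452e+9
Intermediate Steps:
Mul(Add(-111051, Function('S')(Function('s')(-13, -18))), Add(-319028, 278094)) = Mul(Add(-111051, Mul(265, Pow(21, -1))), Add(-319028, 278094)) = Mul(Add(-111051, Mul(265, Rational(1, 21))), -40934) = Mul(Add(-111051, Rational(265, 21)), -40934) = Mul(Rational(-2331806, 21), -40934) = Rational(95450146804, 21)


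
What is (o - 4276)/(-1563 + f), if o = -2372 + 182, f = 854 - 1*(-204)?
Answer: 6466/505 ≈ 12.804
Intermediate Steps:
f = 1058 (f = 854 + 204 = 1058)
o = -2190
(o - 4276)/(-1563 + f) = (-2190 - 4276)/(-1563 + 1058) = -6466/(-505) = -6466*(-1/505) = 6466/505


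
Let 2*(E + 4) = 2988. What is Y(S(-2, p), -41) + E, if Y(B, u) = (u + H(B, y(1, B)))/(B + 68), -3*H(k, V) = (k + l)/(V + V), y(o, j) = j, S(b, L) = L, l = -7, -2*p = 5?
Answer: 2926601/1965 ≈ 1489.4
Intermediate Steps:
p = -5/2 (p = -1/2*5 = -5/2 ≈ -2.5000)
H(k, V) = -(-7 + k)/(6*V) (H(k, V) = -(k - 7)/(3*(V + V)) = -(-7 + k)/(3*(2*V)) = -(-7 + k)*1/(2*V)/3 = -(-7 + k)/(6*V))
Y(B, u) = (u + (7 - B)/(6*B))/(68 + B) (Y(B, u) = (u + (7 - B)/(6*B))/(B + 68) = (u + (7 - B)/(6*B))/(68 + B))
E = 1490 (E = -4 + (1/2)*2988 = -4 + 1494 = 1490)
Y(S(-2, p), -41) + E = (7 - 1*(-5/2) + 6*(-5/2)*(-41))/(6*(-5/2)*(68 - 5/2)) + 1490 = (1/6)*(-2/5)*(7 + 5/2 + 615)/(131/2) + 1490 = (1/6)*(-2/5)*(2/131)*(1249/2) + 1490 = -1249/1965 + 1490 = 2926601/1965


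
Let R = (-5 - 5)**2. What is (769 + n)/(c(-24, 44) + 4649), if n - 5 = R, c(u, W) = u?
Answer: 874/4625 ≈ 0.18897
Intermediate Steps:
R = 100 (R = (-10)**2 = 100)
n = 105 (n = 5 + 100 = 105)
(769 + n)/(c(-24, 44) + 4649) = (769 + 105)/(-24 + 4649) = 874/4625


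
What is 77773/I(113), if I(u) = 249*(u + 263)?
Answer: 77773/93624 ≈ 0.83070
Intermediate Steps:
I(u) = 65487 + 249*u (I(u) = 249*(263 + u) = 65487 + 249*u)
77773/I(113) = 77773/(65487 + 249*113) = 77773/(65487 + 28137) = 77773/93624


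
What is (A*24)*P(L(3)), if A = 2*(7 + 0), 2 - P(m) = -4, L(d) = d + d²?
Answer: 2016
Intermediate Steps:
P(m) = 6 (P(m) = 2 - 1*(-4) = 2 + 4 = 6)
A = 14 (A = 2*7 = 14)
(A*24)*P(L(3)) = (14*24)*6 = 336*6 = 2016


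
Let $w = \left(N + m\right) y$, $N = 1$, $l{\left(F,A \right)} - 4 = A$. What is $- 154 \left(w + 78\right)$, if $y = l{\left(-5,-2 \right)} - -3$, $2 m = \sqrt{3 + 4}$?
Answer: $-12782 - 385 \sqrt{7} \approx -13801.0$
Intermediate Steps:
$l{\left(F,A \right)} = 4 + A$
$m = \frac{\sqrt{7}}{2}$ ($m = \frac{\sqrt{3 + 4}}{2} = \frac{\sqrt{7}}{2} \approx 1.3229$)
$y = 5$ ($y = \left(4 - 2\right) - -3 = 2 + 3 = 5$)
$w = 5 + \frac{5 \sqrt{7}}{2}$ ($w = \left(1 + \frac{\sqrt{7}}{2}\right) 5 = 5 + \frac{5 \sqrt{7}}{2} \approx 11.614$)
$- 154 \left(w + 78\right) = - 154 \left(\left(5 + \frac{5 \sqrt{7}}{2}\right) + 78\right) = - 154 \left(83 + \frac{5 \sqrt{7}}{2}\right) = -12782 - 385 \sqrt{7}$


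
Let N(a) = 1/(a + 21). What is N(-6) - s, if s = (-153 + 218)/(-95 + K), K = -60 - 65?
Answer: 239/660 ≈ 0.36212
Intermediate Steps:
K = -125
N(a) = 1/(21 + a)
s = -13/44 (s = (-153 + 218)/(-95 - 125) = 65/(-220) = 65*(-1/220) = -13/44 ≈ -0.29545)
N(-6) - s = 1/(21 - 6) - 1*(-13/44) = 1/15 + 13/44 = 239/660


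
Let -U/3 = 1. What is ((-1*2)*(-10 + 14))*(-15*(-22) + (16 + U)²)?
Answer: -3992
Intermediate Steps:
U = -3 (U = -3*1 = -3)
((-1*2)*(-10 + 14))*(-15*(-22) + (16 + U)²) = ((-1*2)*(-10 + 14))*(-15*(-22) + (16 - 3)²) = (-2*4)*(330 + 13²) = -8*(330 + 169) = -8*499 = -3992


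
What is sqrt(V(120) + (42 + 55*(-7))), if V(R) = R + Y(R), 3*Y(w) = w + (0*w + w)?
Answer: I*sqrt(143) ≈ 11.958*I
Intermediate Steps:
Y(w) = 2*w/3 (Y(w) = (w + (0*w + w))/3 = (w + (0 + w))/3 = (w + w)/3 = (2*w)/3 = 2*w/3)
V(R) = 5*R/3 (V(R) = R + 2*R/3 = 5*R/3)
sqrt(V(120) + (42 + 55*(-7))) = sqrt((5/3)*120 + (42 + 55*(-7))) = sqrt(200 + (42 - 385)) = sqrt(200 - 343) = sqrt(-143) = I*sqrt(143)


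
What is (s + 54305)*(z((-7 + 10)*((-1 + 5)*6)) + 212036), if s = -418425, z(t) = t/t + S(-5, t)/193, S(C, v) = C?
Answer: -14900932280320/193 ≈ -7.7207e+10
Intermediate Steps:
z(t) = 188/193 (z(t) = t/t - 5/193 = 1 - 5*1/193 = 1 - 5/193 = 188/193)
(s + 54305)*(z((-7 + 10)*((-1 + 5)*6)) + 212036) = (-418425 + 54305)*(188/193 + 212036) = -364120*40923136/193 = -14900932280320/193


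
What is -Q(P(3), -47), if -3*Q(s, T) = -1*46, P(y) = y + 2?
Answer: -46/3 ≈ -15.333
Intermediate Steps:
P(y) = 2 + y
Q(s, T) = 46/3 (Q(s, T) = -(-1)*46/3 = -⅓*(-46) = 46/3)
-Q(P(3), -47) = -1*46/3 = -46/3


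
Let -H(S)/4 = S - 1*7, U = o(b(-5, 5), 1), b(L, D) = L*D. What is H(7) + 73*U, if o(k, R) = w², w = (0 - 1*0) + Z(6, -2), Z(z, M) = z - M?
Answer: 4672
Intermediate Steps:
b(L, D) = D*L
w = 8 (w = (0 - 1*0) + (6 - 1*(-2)) = (0 + 0) + (6 + 2) = 0 + 8 = 8)
o(k, R) = 64 (o(k, R) = 8² = 64)
U = 64
H(S) = 28 - 4*S (H(S) = -4*(S - 1*7) = -4*(S - 7) = -4*(-7 + S) = 28 - 4*S)
H(7) + 73*U = (28 - 4*7) + 73*64 = (28 - 28) + 4672 = 0 + 4672 = 4672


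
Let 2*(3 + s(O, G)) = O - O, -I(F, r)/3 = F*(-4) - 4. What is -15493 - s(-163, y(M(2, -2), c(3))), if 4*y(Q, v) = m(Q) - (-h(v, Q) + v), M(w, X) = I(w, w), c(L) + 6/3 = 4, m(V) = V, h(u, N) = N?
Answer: -15490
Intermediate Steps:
I(F, r) = 12 + 12*F (I(F, r) = -3*(F*(-4) - 4) = -3*(-4*F - 4) = -3*(-4 - 4*F) = 12 + 12*F)
c(L) = 2 (c(L) = -2 + 4 = 2)
M(w, X) = 12 + 12*w
y(Q, v) = Q/2 - v/4 (y(Q, v) = (Q - (-Q + v))/4 = (Q - (v - Q))/4 = (Q + (Q - v))/4 = (-v + 2*Q)/4 = Q/2 - v/4)
s(O, G) = -3 (s(O, G) = -3 + (O - O)/2 = -3 + (1/2)*0 = -3 + 0 = -3)
-15493 - s(-163, y(M(2, -2), c(3))) = -15493 - 1*(-3) = -15493 + 3 = -15490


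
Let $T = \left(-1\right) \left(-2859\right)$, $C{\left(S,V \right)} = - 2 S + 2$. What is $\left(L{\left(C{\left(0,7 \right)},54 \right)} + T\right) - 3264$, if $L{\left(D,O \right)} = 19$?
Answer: $-386$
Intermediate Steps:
$C{\left(S,V \right)} = 2 - 2 S$
$T = 2859$
$\left(L{\left(C{\left(0,7 \right)},54 \right)} + T\right) - 3264 = \left(19 + 2859\right) - 3264 = 2878 - 3264 = -386$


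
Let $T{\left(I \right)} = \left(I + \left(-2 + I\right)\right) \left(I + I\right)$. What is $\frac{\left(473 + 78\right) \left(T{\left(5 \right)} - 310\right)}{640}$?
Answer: $- \frac{12673}{64} \approx -198.02$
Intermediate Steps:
$T{\left(I \right)} = 2 I \left(-2 + 2 I\right)$ ($T{\left(I \right)} = \left(-2 + 2 I\right) 2 I = 2 I \left(-2 + 2 I\right)$)
$\frac{\left(473 + 78\right) \left(T{\left(5 \right)} - 310\right)}{640} = \frac{\left(473 + 78\right) \left(4 \cdot 5 \left(-1 + 5\right) - 310\right)}{640} = 551 \left(4 \cdot 5 \cdot 4 - 310\right) \frac{1}{640} = 551 \left(80 - 310\right) \frac{1}{640} = 551 \left(-230\right) \frac{1}{640} = \left(-126730\right) \frac{1}{640} = - \frac{12673}{64}$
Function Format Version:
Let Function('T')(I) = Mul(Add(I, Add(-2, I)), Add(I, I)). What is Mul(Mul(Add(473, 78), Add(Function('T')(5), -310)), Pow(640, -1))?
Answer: Rational(-12673, 64) ≈ -198.02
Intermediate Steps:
Function('T')(I) = Mul(2, I, Add(-2, Mul(2, I))) (Function('T')(I) = Mul(Add(-2, Mul(2, I)), Mul(2, I)) = Mul(2, I, Add(-2, Mul(2, I))))
Mul(Mul(Add(473, 78), Add(Function('T')(5), -310)), Pow(640, -1)) = Mul(Mul(Add(473, 78), Add(Mul(4, 5, Add(-1, 5)), -310)), Pow(640, -1)) = Mul(Mul(551, Add(Mul(4, 5, 4), -310)), Rational(1, 640)) = Mul(Mul(551, Add(80, -310)), Rational(1, 640)) = Mul(Mul(551, -230), Rational(1, 640)) = Mul(-126730, Rational(1, 640)) = Rational(-12673, 64)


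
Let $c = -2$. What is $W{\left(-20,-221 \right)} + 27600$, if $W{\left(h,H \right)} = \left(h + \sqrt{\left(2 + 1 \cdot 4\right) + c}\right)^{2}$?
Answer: $27924$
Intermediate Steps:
$W{\left(h,H \right)} = \left(2 + h\right)^{2}$ ($W{\left(h,H \right)} = \left(h + \sqrt{\left(2 + 1 \cdot 4\right) - 2}\right)^{2} = \left(h + \sqrt{\left(2 + 4\right) - 2}\right)^{2} = \left(h + \sqrt{6 - 2}\right)^{2} = \left(h + \sqrt{4}\right)^{2} = \left(h + 2\right)^{2} = \left(2 + h\right)^{2}$)
$W{\left(-20,-221 \right)} + 27600 = \left(2 - 20\right)^{2} + 27600 = \left(-18\right)^{2} + 27600 = 324 + 27600 = 27924$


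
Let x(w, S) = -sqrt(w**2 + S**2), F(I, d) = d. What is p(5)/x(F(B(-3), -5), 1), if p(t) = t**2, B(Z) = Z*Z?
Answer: -25*sqrt(26)/26 ≈ -4.9029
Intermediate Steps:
B(Z) = Z**2
x(w, S) = -sqrt(S**2 + w**2)
p(5)/x(F(B(-3), -5), 1) = 5**2/((-sqrt(1**2 + (-5)**2))) = 25/((-sqrt(1 + 25))) = 25/((-sqrt(26))) = 25*(-sqrt(26)/26) = -25*sqrt(26)/26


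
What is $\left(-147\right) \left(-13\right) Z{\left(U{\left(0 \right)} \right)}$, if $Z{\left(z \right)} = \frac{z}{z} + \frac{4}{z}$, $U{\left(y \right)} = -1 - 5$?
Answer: $637$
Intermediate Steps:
$U{\left(y \right)} = -6$ ($U{\left(y \right)} = -1 - 5 = -6$)
$Z{\left(z \right)} = 1 + \frac{4}{z}$
$\left(-147\right) \left(-13\right) Z{\left(U{\left(0 \right)} \right)} = \left(-147\right) \left(-13\right) \frac{4 - 6}{-6} = 1911 \left(\left(- \frac{1}{6}\right) \left(-2\right)\right) = 1911 \cdot \frac{1}{3} = 637$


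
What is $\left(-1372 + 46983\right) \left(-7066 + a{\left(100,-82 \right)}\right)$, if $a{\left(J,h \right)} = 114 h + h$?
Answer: $-752399056$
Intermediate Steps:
$a{\left(J,h \right)} = 115 h$
$\left(-1372 + 46983\right) \left(-7066 + a{\left(100,-82 \right)}\right) = \left(-1372 + 46983\right) \left(-7066 + 115 \left(-82\right)\right) = 45611 \left(-7066 - 9430\right) = 45611 \left(-16496\right) = -752399056$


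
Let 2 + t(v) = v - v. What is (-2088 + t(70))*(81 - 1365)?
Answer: 2683560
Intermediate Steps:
t(v) = -2 (t(v) = -2 + (v - v) = -2 + 0 = -2)
(-2088 + t(70))*(81 - 1365) = (-2088 - 2)*(81 - 1365) = -2090*(-1284) = 2683560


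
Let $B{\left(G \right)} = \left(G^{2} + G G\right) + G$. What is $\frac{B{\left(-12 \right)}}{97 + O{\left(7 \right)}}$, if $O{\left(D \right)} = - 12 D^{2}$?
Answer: $- \frac{276}{491} \approx -0.56212$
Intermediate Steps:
$B{\left(G \right)} = G + 2 G^{2}$ ($B{\left(G \right)} = \left(G^{2} + G^{2}\right) + G = 2 G^{2} + G = G + 2 G^{2}$)
$\frac{B{\left(-12 \right)}}{97 + O{\left(7 \right)}} = \frac{\left(-12\right) \left(1 + 2 \left(-12\right)\right)}{97 - 12 \cdot 7^{2}} = \frac{\left(-12\right) \left(1 - 24\right)}{97 - 588} = \frac{\left(-12\right) \left(-23\right)}{97 - 588} = \frac{1}{-491} \cdot 276 = \left(- \frac{1}{491}\right) 276 = - \frac{276}{491}$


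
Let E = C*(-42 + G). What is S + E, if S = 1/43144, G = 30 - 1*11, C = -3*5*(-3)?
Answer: -44654039/43144 ≈ -1035.0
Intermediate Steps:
C = 45 (C = -15*(-3) = 45)
G = 19 (G = 30 - 11 = 19)
S = 1/43144 ≈ 2.3178e-5
E = -1035 (E = 45*(-42 + 19) = 45*(-23) = -1035)
S + E = 1/43144 - 1035 = -44654039/43144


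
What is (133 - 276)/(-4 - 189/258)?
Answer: 1118/37 ≈ 30.216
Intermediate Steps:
(133 - 276)/(-4 - 189/258) = -143/(-4 - 189*1/258) = -143/(-4 - 63/86) = -143/(-407/86) = -143*(-86/407) = 1118/37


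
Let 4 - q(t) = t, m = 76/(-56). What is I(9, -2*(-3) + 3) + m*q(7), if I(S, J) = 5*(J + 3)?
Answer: 897/14 ≈ 64.071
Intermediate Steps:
m = -19/14 (m = 76*(-1/56) = -19/14 ≈ -1.3571)
q(t) = 4 - t
I(S, J) = 15 + 5*J (I(S, J) = 5*(3 + J) = 15 + 5*J)
I(9, -2*(-3) + 3) + m*q(7) = (15 + 5*(-2*(-3) + 3)) - 19*(4 - 1*7)/14 = (15 + 5*(6 + 3)) - 19*(4 - 7)/14 = (15 + 5*9) - 19/14*(-3) = (15 + 45) + 57/14 = 60 + 57/14 = 897/14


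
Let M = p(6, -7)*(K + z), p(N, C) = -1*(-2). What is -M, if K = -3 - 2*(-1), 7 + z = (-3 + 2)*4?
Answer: 24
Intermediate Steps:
p(N, C) = 2
z = -11 (z = -7 + (-3 + 2)*4 = -7 - 1*4 = -7 - 4 = -11)
K = -1 (K = -3 + 2 = -1)
M = -24 (M = 2*(-1 - 11) = 2*(-12) = -24)
-M = -1*(-24) = 24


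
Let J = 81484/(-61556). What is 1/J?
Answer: -15389/20371 ≈ -0.75544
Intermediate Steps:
J = -20371/15389 (J = 81484*(-1/61556) = -20371/15389 ≈ -1.3237)
1/J = 1/(-20371/15389) = -15389/20371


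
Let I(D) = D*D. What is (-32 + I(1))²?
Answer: 961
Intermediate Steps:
I(D) = D²
(-32 + I(1))² = (-32 + 1²)² = (-32 + 1)² = (-31)² = 961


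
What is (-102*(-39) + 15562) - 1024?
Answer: 18516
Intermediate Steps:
(-102*(-39) + 15562) - 1024 = (3978 + 15562) - 1024 = 19540 - 1024 = 18516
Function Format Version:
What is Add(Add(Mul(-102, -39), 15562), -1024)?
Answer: 18516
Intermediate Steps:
Add(Add(Mul(-102, -39), 15562), -1024) = Add(Add(3978, 15562), -1024) = Add(19540, -1024) = 18516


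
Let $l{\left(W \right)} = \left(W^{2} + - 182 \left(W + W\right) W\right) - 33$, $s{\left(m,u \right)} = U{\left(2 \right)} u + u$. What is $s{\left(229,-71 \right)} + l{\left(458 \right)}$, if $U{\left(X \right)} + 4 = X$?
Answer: $-76144294$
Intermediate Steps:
$U{\left(X \right)} = -4 + X$
$s{\left(m,u \right)} = - u$ ($s{\left(m,u \right)} = \left(-4 + 2\right) u + u = - 2 u + u = - u$)
$l{\left(W \right)} = -33 - 363 W^{2}$ ($l{\left(W \right)} = \left(W^{2} + - 182 \cdot 2 W W\right) - 33 = \left(W^{2} + - 364 W W\right) - 33 = \left(W^{2} - 364 W^{2}\right) - 33 = - 363 W^{2} - 33 = -33 - 363 W^{2}$)
$s{\left(229,-71 \right)} + l{\left(458 \right)} = \left(-1\right) \left(-71\right) - \left(33 + 363 \cdot 458^{2}\right) = 71 - 76144365 = -76144294$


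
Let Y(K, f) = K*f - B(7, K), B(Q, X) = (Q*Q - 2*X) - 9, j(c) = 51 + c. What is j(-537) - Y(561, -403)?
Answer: 224515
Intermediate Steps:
B(Q, X) = -9 + Q² - 2*X (B(Q, X) = (Q² - 2*X) - 9 = -9 + Q² - 2*X)
Y(K, f) = -40 + 2*K + K*f (Y(K, f) = K*f - (-9 + 7² - 2*K) = K*f - (-9 + 49 - 2*K) = K*f - (40 - 2*K) = K*f + (-40 + 2*K) = -40 + 2*K + K*f)
j(-537) - Y(561, -403) = (51 - 537) - (-40 + 2*561 + 561*(-403)) = -486 - (-40 + 1122 - 226083) = -486 - 1*(-225001) = -486 + 225001 = 224515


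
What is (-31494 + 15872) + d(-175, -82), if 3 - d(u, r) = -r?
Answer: -15701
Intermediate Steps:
d(u, r) = 3 + r (d(u, r) = 3 - (-1)*r = 3 + r)
(-31494 + 15872) + d(-175, -82) = (-31494 + 15872) + (3 - 82) = -15622 - 79 = -15701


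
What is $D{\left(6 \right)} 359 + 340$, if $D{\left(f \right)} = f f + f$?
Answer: $15418$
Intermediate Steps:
$D{\left(f \right)} = f + f^{2}$ ($D{\left(f \right)} = f^{2} + f = f + f^{2}$)
$D{\left(6 \right)} 359 + 340 = 6 \left(1 + 6\right) 359 + 340 = 6 \cdot 7 \cdot 359 + 340 = 42 \cdot 359 + 340 = 15078 + 340 = 15418$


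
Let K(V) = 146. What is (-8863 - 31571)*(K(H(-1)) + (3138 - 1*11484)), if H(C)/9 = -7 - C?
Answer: 331558800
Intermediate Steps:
H(C) = -63 - 9*C (H(C) = 9*(-7 - C) = -63 - 9*C)
(-8863 - 31571)*(K(H(-1)) + (3138 - 1*11484)) = (-8863 - 31571)*(146 + (3138 - 1*11484)) = -40434*(146 + (3138 - 11484)) = -40434*(146 - 8346) = -40434*(-8200) = 331558800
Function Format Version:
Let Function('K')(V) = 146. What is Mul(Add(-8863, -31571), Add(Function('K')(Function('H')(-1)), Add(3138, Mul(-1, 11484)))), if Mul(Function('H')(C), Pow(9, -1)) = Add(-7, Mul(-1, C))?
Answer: 331558800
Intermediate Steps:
Function('H')(C) = Add(-63, Mul(-9, C)) (Function('H')(C) = Mul(9, Add(-7, Mul(-1, C))) = Add(-63, Mul(-9, C)))
Mul(Add(-8863, -31571), Add(Function('K')(Function('H')(-1)), Add(3138, Mul(-1, 11484)))) = Mul(Add(-8863, -31571), Add(146, Add(3138, Mul(-1, 11484)))) = Mul(-40434, Add(146, Add(3138, -11484))) = Mul(-40434, Add(146, -8346)) = Mul(-40434, -8200) = 331558800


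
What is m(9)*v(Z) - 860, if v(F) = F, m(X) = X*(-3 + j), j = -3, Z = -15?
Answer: -50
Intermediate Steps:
m(X) = -6*X (m(X) = X*(-3 - 3) = X*(-6) = -6*X)
m(9)*v(Z) - 860 = -6*9*(-15) - 860 = -54*(-15) - 860 = 810 - 860 = -50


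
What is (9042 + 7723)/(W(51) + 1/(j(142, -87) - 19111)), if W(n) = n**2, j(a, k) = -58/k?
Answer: 961154215/149117928 ≈ 6.4456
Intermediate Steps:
(9042 + 7723)/(W(51) + 1/(j(142, -87) - 19111)) = (9042 + 7723)/(51**2 + 1/(-58/(-87) - 19111)) = 16765/(2601 + 1/(-58*(-1/87) - 19111)) = 16765/(2601 + 1/(2/3 - 19111)) = 16765/(2601 + 1/(-57331/3)) = 16765/(2601 - 3/57331) = 16765/(149117928/57331) = 16765*(57331/149117928) = 961154215/149117928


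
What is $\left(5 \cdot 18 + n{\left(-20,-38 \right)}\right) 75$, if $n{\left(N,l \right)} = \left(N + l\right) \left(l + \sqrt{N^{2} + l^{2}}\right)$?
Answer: $172050 - 8700 \sqrt{461} \approx -14747.0$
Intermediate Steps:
$\left(5 \cdot 18 + n{\left(-20,-38 \right)}\right) 75 = \left(5 \cdot 18 - \left(-760 - 1444 + 58 \sqrt{\left(-20\right)^{2} + \left(-38\right)^{2}}\right)\right) 75 = \left(90 + \left(1444 + 760 - 20 \sqrt{400 + 1444} - 38 \sqrt{400 + 1444}\right)\right) 75 = \left(90 + \left(1444 + 760 - 20 \sqrt{1844} - 38 \sqrt{1844}\right)\right) 75 = \left(90 + \left(1444 + 760 - 20 \cdot 2 \sqrt{461} - 38 \cdot 2 \sqrt{461}\right)\right) 75 = \left(90 + \left(1444 + 760 - 40 \sqrt{461} - 76 \sqrt{461}\right)\right) 75 = \left(90 + \left(2204 - 116 \sqrt{461}\right)\right) 75 = \left(2294 - 116 \sqrt{461}\right) 75 = 172050 - 8700 \sqrt{461}$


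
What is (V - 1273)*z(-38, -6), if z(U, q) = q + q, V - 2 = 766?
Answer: 6060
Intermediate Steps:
V = 768 (V = 2 + 766 = 768)
z(U, q) = 2*q
(V - 1273)*z(-38, -6) = (768 - 1273)*(2*(-6)) = -505*(-12) = 6060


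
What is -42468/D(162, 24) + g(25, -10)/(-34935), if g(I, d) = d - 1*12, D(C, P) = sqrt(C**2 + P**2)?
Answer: 22/34935 - 7078*sqrt(745)/745 ≈ -259.32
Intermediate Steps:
g(I, d) = -12 + d (g(I, d) = d - 12 = -12 + d)
-42468/D(162, 24) + g(25, -10)/(-34935) = -42468/sqrt(162**2 + 24**2) + (-12 - 10)/(-34935) = -42468/sqrt(26244 + 576) - 22*(-1/34935) = -42468*sqrt(745)/4470 + 22/34935 = -7078*sqrt(745)/745 + 22/34935 = 22/34935 - 7078*sqrt(745)/745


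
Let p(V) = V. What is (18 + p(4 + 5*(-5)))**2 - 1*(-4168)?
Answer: 4177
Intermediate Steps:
(18 + p(4 + 5*(-5)))**2 - 1*(-4168) = (18 + (4 + 5*(-5)))**2 - 1*(-4168) = (18 + (4 - 25))**2 + 4168 = (18 - 21)**2 + 4168 = (-3)**2 + 4168 = 9 + 4168 = 4177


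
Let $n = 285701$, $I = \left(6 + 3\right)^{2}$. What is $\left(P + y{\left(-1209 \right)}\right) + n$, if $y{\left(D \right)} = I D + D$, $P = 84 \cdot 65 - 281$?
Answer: $191742$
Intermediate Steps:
$P = 5179$ ($P = 5460 - 281 = 5179$)
$I = 81$ ($I = 9^{2} = 81$)
$y{\left(D \right)} = 82 D$ ($y{\left(D \right)} = 81 D + D = 82 D$)
$\left(P + y{\left(-1209 \right)}\right) + n = \left(5179 + 82 \left(-1209\right)\right) + 285701 = \left(5179 - 99138\right) + 285701 = -93959 + 285701 = 191742$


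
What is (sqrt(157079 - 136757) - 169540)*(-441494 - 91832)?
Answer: 90420090040 - 1599978*sqrt(2258) ≈ 9.0344e+10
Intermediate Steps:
(sqrt(157079 - 136757) - 169540)*(-441494 - 91832) = (sqrt(20322) - 169540)*(-533326) = (3*sqrt(2258) - 169540)*(-533326) = (-169540 + 3*sqrt(2258))*(-533326) = 90420090040 - 1599978*sqrt(2258)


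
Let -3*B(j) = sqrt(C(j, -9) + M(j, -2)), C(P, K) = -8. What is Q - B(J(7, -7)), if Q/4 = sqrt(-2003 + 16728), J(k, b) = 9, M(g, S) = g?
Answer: 1/3 + 20*sqrt(589) ≈ 485.72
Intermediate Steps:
Q = 20*sqrt(589) (Q = 4*sqrt(-2003 + 16728) = 4*sqrt(14725) = 4*(5*sqrt(589)) = 20*sqrt(589) ≈ 485.39)
B(j) = -sqrt(-8 + j)/3
Q - B(J(7, -7)) = 20*sqrt(589) - (-1)*sqrt(-8 + 9)/3 = 20*sqrt(589) - (-1)*sqrt(1)/3 = 20*sqrt(589) - (-1)/3 = 20*sqrt(589) - 1*(-1/3) = 20*sqrt(589) + 1/3 = 1/3 + 20*sqrt(589)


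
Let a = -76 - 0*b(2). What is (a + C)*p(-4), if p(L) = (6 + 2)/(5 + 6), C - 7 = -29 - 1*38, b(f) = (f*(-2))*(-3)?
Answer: -1088/11 ≈ -98.909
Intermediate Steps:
b(f) = 6*f (b(f) = -2*f*(-3) = 6*f)
C = -60 (C = 7 + (-29 - 1*38) = 7 + (-29 - 38) = 7 - 67 = -60)
a = -76 (a = -76 - 0*6*2 = -76 - 0*12 = -76 - 1*0 = -76 + 0 = -76)
p(L) = 8/11
(a + C)*p(-4) = (-76 - 60)*(8/11) = -136*8/11 = -1088/11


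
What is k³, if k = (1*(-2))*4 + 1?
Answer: -343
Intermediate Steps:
k = -7 (k = -2*4 + 1 = -8 + 1 = -7)
k³ = (-7)³ = -343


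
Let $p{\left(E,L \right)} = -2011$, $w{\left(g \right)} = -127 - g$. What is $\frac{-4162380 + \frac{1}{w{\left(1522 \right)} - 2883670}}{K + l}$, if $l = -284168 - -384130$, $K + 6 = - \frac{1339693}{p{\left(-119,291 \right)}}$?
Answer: $- \frac{24151695933533431}{583847788000671} \approx -41.366$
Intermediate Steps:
$K = \frac{1327627}{2011}$ ($K = -6 - \frac{1339693}{-2011} = -6 - - \frac{1339693}{2011} = -6 + \frac{1339693}{2011} = \frac{1327627}{2011} \approx 660.18$)
$l = 99962$ ($l = -284168 + 384130 = 99962$)
$\frac{-4162380 + \frac{1}{w{\left(1522 \right)} - 2883670}}{K + l} = \frac{-4162380 + \frac{1}{\left(-127 - 1522\right) - 2883670}}{\frac{1327627}{2011} + 99962} = \frac{-4162380 + \frac{1}{\left(-127 - 1522\right) - 2883670}}{\frac{202351209}{2011}} = \left(-4162380 + \frac{1}{-1649 - 2883670}\right) \frac{2011}{202351209} = \left(-4162380 + \frac{1}{-2885319}\right) \frac{2011}{202351209} = \left(-4162380 - \frac{1}{2885319}\right) \frac{2011}{202351209} = \left(- \frac{12009794099221}{2885319}\right) \frac{2011}{202351209} = - \frac{24151695933533431}{583847788000671}$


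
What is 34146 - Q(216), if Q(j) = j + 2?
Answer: 33928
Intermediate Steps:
Q(j) = 2 + j
34146 - Q(216) = 34146 - (2 + 216) = 34146 - 1*218 = 34146 - 218 = 33928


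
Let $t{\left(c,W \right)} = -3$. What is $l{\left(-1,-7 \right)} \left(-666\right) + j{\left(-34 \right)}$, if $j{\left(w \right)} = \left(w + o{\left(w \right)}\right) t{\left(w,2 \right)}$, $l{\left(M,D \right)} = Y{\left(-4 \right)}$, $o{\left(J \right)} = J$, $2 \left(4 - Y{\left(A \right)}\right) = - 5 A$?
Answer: $4200$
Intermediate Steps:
$Y{\left(A \right)} = 4 + \frac{5 A}{2}$ ($Y{\left(A \right)} = 4 - \frac{\left(-5\right) A}{2} = 4 + \frac{5 A}{2}$)
$l{\left(M,D \right)} = -6$ ($l{\left(M,D \right)} = 4 + \frac{5}{2} \left(-4\right) = 4 - 10 = -6$)
$j{\left(w \right)} = - 6 w$ ($j{\left(w \right)} = \left(w + w\right) \left(-3\right) = 2 w \left(-3\right) = - 6 w$)
$l{\left(-1,-7 \right)} \left(-666\right) + j{\left(-34 \right)} = \left(-6\right) \left(-666\right) - -204 = 3996 + 204 = 4200$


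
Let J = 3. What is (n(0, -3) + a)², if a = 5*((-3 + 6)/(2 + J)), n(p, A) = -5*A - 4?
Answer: 196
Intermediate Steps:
n(p, A) = -4 - 5*A
a = 3 (a = 5*((-3 + 6)/(2 + 3)) = 5*(3/5) = 5*(3*(⅕)) = 5*(⅗) = 3)
(n(0, -3) + a)² = ((-4 - 5*(-3)) + 3)² = ((-4 + 15) + 3)² = (11 + 3)² = 14² = 196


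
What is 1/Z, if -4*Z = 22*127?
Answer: -2/1397 ≈ -0.0014316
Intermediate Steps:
Z = -1397/2 (Z = -11*127/2 = -¼*2794 = -1397/2 ≈ -698.50)
1/Z = 1/(-1397/2) = -2/1397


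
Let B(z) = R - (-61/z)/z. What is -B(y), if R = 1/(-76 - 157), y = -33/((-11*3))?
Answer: -14212/233 ≈ -60.996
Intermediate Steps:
y = 1 (y = -33/(-33) = -33*(-1/33) = 1)
R = -1/233 (R = 1/(-233) = -1/233 ≈ -0.0042918)
B(z) = -1/233 + 61/z**2 (B(z) = -1/233 - (-61/z)/z = -1/233 - (-61)/z**2 = -1/233 + 61/z**2)
-B(y) = -(-1/233 + 61/1**2) = -(-1/233 + 61*1) = -(-1/233 + 61) = -1*14212/233 = -14212/233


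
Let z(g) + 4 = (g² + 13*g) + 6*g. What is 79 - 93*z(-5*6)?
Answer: -30239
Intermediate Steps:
z(g) = -4 + g² + 19*g (z(g) = -4 + ((g² + 13*g) + 6*g) = -4 + (g² + 19*g) = -4 + g² + 19*g)
79 - 93*z(-5*6) = 79 - 93*(-4 + (-5*6)² + 19*(-5*6)) = 79 - 93*(-4 + (-30)² + 19*(-30)) = 79 - 93*(-4 + 900 - 570) = 79 - 93*326 = 79 - 30318 = -30239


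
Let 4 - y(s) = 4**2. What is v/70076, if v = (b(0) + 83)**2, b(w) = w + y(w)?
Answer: 5041/70076 ≈ 0.071936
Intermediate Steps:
y(s) = -12 (y(s) = 4 - 1*4**2 = 4 - 1*16 = 4 - 16 = -12)
b(w) = -12 + w (b(w) = w - 12 = -12 + w)
v = 5041 (v = ((-12 + 0) + 83)**2 = (-12 + 83)**2 = 71**2 = 5041)
v/70076 = 5041/70076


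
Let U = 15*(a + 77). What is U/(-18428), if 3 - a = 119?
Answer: 585/18428 ≈ 0.031745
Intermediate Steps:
a = -116 (a = 3 - 1*119 = 3 - 119 = -116)
U = -585 (U = 15*(-116 + 77) = 15*(-39) = -585)
U/(-18428) = -585/(-18428) = -585*(-1/18428) = 585/18428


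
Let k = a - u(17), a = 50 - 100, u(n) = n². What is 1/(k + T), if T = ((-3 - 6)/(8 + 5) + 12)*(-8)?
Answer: -13/5583 ≈ -0.0023285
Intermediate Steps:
a = -50
k = -339 (k = -50 - 1*17² = -50 - 1*289 = -50 - 289 = -339)
T = -1176/13 (T = (-9/13 + 12)*(-8) = (147/13)*(-8) = -1176/13 ≈ -90.462)
1/(k + T) = 1/(-339 - 1176/13) = 1/(-5583/13) = -13/5583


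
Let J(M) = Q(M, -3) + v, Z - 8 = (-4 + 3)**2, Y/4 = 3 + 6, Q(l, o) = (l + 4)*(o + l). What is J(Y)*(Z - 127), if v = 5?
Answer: -156350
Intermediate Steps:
Q(l, o) = (4 + l)*(l + o)
Y = 36 (Y = 4*(3 + 6) = 4*9 = 36)
Z = 9 (Z = 8 + (-4 + 3)**2 = 8 + (-1)**2 = 8 + 1 = 9)
J(M) = -7 + M + M**2 (J(M) = (M**2 + 4*M + 4*(-3) + M*(-3)) + 5 = (M**2 + 4*M - 12 - 3*M) + 5 = (-12 + M + M**2) + 5 = -7 + M + M**2)
J(Y)*(Z - 127) = (-7 + 36 + 36**2)*(9 - 127) = (-7 + 36 + 1296)*(-118) = 1325*(-118) = -156350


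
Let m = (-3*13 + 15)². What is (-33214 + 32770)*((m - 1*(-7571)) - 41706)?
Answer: 14900196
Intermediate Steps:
m = 576 (m = (-39 + 15)² = (-24)² = 576)
(-33214 + 32770)*((m - 1*(-7571)) - 41706) = (-33214 + 32770)*((576 - 1*(-7571)) - 41706) = -444*((576 + 7571) - 41706) = -444*(8147 - 41706) = -444*(-33559) = 14900196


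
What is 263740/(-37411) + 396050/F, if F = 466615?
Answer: -21649682710/3491306753 ≈ -6.2010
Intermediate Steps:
263740/(-37411) + 396050/F = 263740/(-37411) + 396050/466615 = 263740*(-1/37411) + 396050*(1/466615) = -263740/37411 + 79210/93323 = -21649682710/3491306753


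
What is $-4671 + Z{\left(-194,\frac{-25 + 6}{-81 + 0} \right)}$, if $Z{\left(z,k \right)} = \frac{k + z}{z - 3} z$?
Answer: $- \frac{77579977}{15957} \approx -4861.8$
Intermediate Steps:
$Z{\left(z,k \right)} = \frac{z \left(k + z\right)}{-3 + z}$ ($Z{\left(z,k \right)} = \frac{k + z}{-3 + z} z = \frac{z \left(k + z\right)}{-3 + z}$)
$-4671 + Z{\left(-194,\frac{-25 + 6}{-81 + 0} \right)} = -4671 - \frac{194 \left(\frac{-25 + 6}{-81 + 0} - 194\right)}{-3 - 194} = -4671 - \frac{194 \left(- \frac{19}{-81} - 194\right)}{-197} = -4671 - - \frac{194 \left(\left(-19\right) \left(- \frac{1}{81}\right) - 194\right)}{197} = -4671 - - \frac{194 \left(\frac{19}{81} - 194\right)}{197} = -4671 - \left(- \frac{194}{197}\right) \left(- \frac{15695}{81}\right) = -4671 - \frac{3044830}{15957} = - \frac{77579977}{15957}$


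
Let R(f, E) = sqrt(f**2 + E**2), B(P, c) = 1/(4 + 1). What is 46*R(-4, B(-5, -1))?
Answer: 46*sqrt(401)/5 ≈ 184.23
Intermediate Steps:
B(P, c) = 1/5
R(f, E) = sqrt(E**2 + f**2)
46*R(-4, B(-5, -1)) = 46*sqrt((1/5)**2 + (-4)**2) = 46*sqrt(1/25 + 16) = 46*sqrt(401/25) = 46*(sqrt(401)/5) = 46*sqrt(401)/5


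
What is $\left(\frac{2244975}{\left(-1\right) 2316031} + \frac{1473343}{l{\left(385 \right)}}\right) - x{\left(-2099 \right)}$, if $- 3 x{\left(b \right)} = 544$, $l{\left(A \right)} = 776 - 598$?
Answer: $\frac{10459991282041}{1236760554} \approx 8457.6$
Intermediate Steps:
$l{\left(A \right)} = 178$
$x{\left(b \right)} = - \frac{544}{3}$ ($x{\left(b \right)} = \left(- \frac{1}{3}\right) 544 = - \frac{544}{3}$)
$\left(\frac{2244975}{\left(-1\right) 2316031} + \frac{1473343}{l{\left(385 \right)}}\right) - x{\left(-2099 \right)} = \left(\frac{2244975}{\left(-1\right) 2316031} + \frac{1473343}{178}\right) - - \frac{544}{3} = \left(\frac{2244975}{-2316031} + 1473343 \cdot \frac{1}{178}\right) + \frac{544}{3} = \left(2244975 \left(- \frac{1}{2316031}\right) + \frac{1473343}{178}\right) + \frac{544}{3} = \left(- \frac{2244975}{2316031} + \frac{1473343}{178}\right) + \frac{544}{3} = \frac{3411908456083}{412253518} + \frac{544}{3} = \frac{10459991282041}{1236760554}$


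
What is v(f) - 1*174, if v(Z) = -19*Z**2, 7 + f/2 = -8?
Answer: -17274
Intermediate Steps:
f = -30 (f = -14 + 2*(-8) = -14 - 16 = -30)
v(f) - 1*174 = -19*(-30)**2 - 1*174 = -19*900 - 174 = -17100 - 174 = -17274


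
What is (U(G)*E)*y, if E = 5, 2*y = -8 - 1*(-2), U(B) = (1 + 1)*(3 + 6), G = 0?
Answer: -270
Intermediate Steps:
U(B) = 18 (U(B) = 2*9 = 18)
y = -3 (y = (-8 - 1*(-2))/2 = (-8 + 2)/2 = (½)*(-6) = -3)
(U(G)*E)*y = (18*5)*(-3) = 90*(-3) = -270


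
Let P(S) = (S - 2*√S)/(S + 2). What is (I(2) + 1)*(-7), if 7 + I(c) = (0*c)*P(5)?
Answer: 42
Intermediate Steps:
P(S) = (S - 2*√S)/(2 + S)
I(c) = -7 (I(c) = -7 + (0*c)*((5 - 2*√5)/(2 + 5)) = -7 + 0*((5 - 2*√5)/7) = -7 + 0*(5/7 - 2*√5/7) = -7 + 0 = -7)
(I(2) + 1)*(-7) = (-7 + 1)*(-7) = -6*(-7) = 42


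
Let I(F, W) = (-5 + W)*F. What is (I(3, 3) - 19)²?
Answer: 625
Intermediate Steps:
I(F, W) = F*(-5 + W)
(I(3, 3) - 19)² = (3*(-5 + 3) - 19)² = (3*(-2) - 19)² = (-6 - 19)² = (-25)² = 625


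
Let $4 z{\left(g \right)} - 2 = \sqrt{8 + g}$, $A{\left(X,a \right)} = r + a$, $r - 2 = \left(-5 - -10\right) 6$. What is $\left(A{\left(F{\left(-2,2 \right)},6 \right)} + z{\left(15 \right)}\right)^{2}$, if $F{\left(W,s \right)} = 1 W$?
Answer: $\frac{\left(154 + \sqrt{23}\right)^{2}}{16} \approx 1576.0$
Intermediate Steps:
$r = 32$ ($r = 2 + \left(-5 - -10\right) 6 = 2 + \left(-5 + 10\right) 6 = 2 + 5 \cdot 6 = 2 + 30 = 32$)
$F{\left(W,s \right)} = W$
$A{\left(X,a \right)} = 32 + a$
$z{\left(g \right)} = \frac{1}{2} + \frac{\sqrt{8 + g}}{4}$
$\left(A{\left(F{\left(-2,2 \right)},6 \right)} + z{\left(15 \right)}\right)^{2} = \left(\left(32 + 6\right) + \left(\frac{1}{2} + \frac{\sqrt{8 + 15}}{4}\right)\right)^{2} = \left(38 + \left(\frac{1}{2} + \frac{\sqrt{23}}{4}\right)\right)^{2} = \left(\frac{77}{2} + \frac{\sqrt{23}}{4}\right)^{2}$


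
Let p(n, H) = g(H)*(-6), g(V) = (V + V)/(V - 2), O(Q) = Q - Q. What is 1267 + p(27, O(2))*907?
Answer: 1267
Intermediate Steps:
O(Q) = 0
g(V) = 2*V/(-2 + V) (g(V) = (2*V)/(-2 + V) = 2*V/(-2 + V))
p(n, H) = -12*H/(-2 + H) (p(n, H) = (2*H/(-2 + H))*(-6) = -12*H/(-2 + H))
1267 + p(27, O(2))*907 = 1267 - 12*0/(-2 + 0)*907 = 1267 - 12*0/(-2)*907 = 1267 - 12*0*(-½)*907 = 1267 + 0*907 = 1267 + 0 = 1267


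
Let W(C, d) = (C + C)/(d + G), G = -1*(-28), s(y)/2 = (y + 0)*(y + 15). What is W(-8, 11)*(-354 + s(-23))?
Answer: -224/39 ≈ -5.7436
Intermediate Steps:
s(y) = 2*y*(15 + y) (s(y) = 2*((y + 0)*(y + 15)) = 2*(y*(15 + y)) = 2*y*(15 + y))
G = 28
W(C, d) = 2*C/(28 + d) (W(C, d) = (C + C)/(d + 28) = (2*C)/(28 + d) = 2*C/(28 + d))
W(-8, 11)*(-354 + s(-23)) = (2*(-8)/(28 + 11))*(-354 + 2*(-23)*(15 - 23)) = (2*(-8)/39)*(-354 + 2*(-23)*(-8)) = (2*(-8)*(1/39))*(-354 + 368) = -16/39*14 = -224/39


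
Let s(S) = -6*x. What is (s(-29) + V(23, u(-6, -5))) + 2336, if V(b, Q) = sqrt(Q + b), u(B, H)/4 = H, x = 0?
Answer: 2336 + sqrt(3) ≈ 2337.7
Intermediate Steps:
u(B, H) = 4*H
s(S) = 0 (s(S) = -6*0 = 0)
(s(-29) + V(23, u(-6, -5))) + 2336 = (0 + sqrt(4*(-5) + 23)) + 2336 = (0 + sqrt(-20 + 23)) + 2336 = (0 + sqrt(3)) + 2336 = sqrt(3) + 2336 = 2336 + sqrt(3)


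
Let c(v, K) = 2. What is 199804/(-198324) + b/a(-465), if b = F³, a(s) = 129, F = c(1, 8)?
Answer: -2015677/2131983 ≈ -0.94545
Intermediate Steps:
F = 2
b = 8 (b = 2³ = 8)
199804/(-198324) + b/a(-465) = 199804/(-198324) + 8/129 = 199804*(-1/198324) + 8*(1/129) = -49951/49581 + 8/129 = -2015677/2131983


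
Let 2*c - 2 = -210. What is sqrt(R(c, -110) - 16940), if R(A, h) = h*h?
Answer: 22*I*sqrt(10) ≈ 69.57*I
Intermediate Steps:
c = -104 (c = 1 + (1/2)*(-210) = 1 - 105 = -104)
R(A, h) = h**2
sqrt(R(c, -110) - 16940) = sqrt((-110)**2 - 16940) = sqrt(12100 - 16940) = sqrt(-4840) = 22*I*sqrt(10)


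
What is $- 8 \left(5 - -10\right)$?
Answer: $-120$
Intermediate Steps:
$- 8 \left(5 - -10\right) = - 8 \left(5 + 10\right) = \left(-8\right) 15 = -120$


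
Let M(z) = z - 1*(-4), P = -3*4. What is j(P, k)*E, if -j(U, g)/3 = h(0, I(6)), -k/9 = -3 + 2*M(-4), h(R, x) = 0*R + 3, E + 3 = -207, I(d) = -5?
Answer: 1890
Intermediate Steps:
E = -210 (E = -3 - 207 = -210)
P = -12
M(z) = 4 + z (M(z) = z + 4 = 4 + z)
h(R, x) = 3 (h(R, x) = 0 + 3 = 3)
k = 27 (k = -9*(-3 + 2*(4 - 4)) = -9*(-3 + 2*0) = -9*(-3 + 0) = -9*(-3) = 27)
j(U, g) = -9 (j(U, g) = -3*3 = -9)
j(P, k)*E = -9*(-210) = 1890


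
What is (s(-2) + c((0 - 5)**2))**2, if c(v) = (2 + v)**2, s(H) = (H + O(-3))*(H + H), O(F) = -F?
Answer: 525625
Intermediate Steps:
s(H) = 2*H*(3 + H) (s(H) = (H - 1*(-3))*(H + H) = (H + 3)*(2*H) = (3 + H)*(2*H) = 2*H*(3 + H))
(s(-2) + c((0 - 5)**2))**2 = (2*(-2)*(3 - 2) + (2 + (0 - 5)**2)**2)**2 = (2*(-2)*1 + (2 + (-5)**2)**2)**2 = (-4 + (2 + 25)**2)**2 = (-4 + 27**2)**2 = (-4 + 729)**2 = 725**2 = 525625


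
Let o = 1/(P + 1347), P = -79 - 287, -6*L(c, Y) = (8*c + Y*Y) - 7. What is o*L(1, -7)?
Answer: -25/2943 ≈ -0.0084947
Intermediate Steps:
L(c, Y) = 7/6 - 4*c/3 - Y²/6 (L(c, Y) = -((8*c + Y*Y) - 7)/6 = -((8*c + Y²) - 7)/6 = -((Y² + 8*c) - 7)/6 = -(-7 + Y² + 8*c)/6 = 7/6 - 4*c/3 - Y²/6)
P = -366
o = 1/981 (o = 1/(-366 + 1347) = 1/981 ≈ 0.0010194)
o*L(1, -7) = (7/6 - 4/3*1 - ⅙*(-7)²)/981 = (7/6 - 4/3 - ⅙*49)/981 = (7/6 - 4/3 - 49/6)/981 = (1/981)*(-25/3) = -25/2943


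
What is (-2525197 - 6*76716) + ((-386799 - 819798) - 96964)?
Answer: -4289054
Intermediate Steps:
(-2525197 - 6*76716) + ((-386799 - 819798) - 96964) = (-2525197 - 460296) + (-1206597 - 96964) = -2985493 - 1303561 = -4289054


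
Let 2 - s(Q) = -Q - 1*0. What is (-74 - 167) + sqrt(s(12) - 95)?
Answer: -241 + 9*I ≈ -241.0 + 9.0*I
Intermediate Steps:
s(Q) = 2 + Q (s(Q) = 2 - (-Q - 1*0) = 2 - (-Q + 0) = 2 - (-1)*Q = 2 + Q)
(-74 - 167) + sqrt(s(12) - 95) = (-74 - 167) + sqrt((2 + 12) - 95) = -241 + sqrt(14 - 95) = -241 + sqrt(-81) = -241 + 9*I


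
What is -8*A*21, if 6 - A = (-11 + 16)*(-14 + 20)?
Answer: 4032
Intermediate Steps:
A = -24 (A = 6 - (-11 + 16)*(-14 + 20) = 6 - 5*6 = 6 - 1*30 = 6 - 30 = -24)
-8*A*21 = -8*(-24)*21 = 192*21 = 4032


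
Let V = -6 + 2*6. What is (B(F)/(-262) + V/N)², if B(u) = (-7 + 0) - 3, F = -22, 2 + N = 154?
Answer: 597529/99121936 ≈ 0.0060282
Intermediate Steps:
N = 152 (N = -2 + 154 = 152)
V = 6 (V = -6 + 12 = 6)
B(u) = -10 (B(u) = -7 - 3 = -10)
(B(F)/(-262) + V/N)² = (-10/(-262) + 6/152)² = (-10*(-1/262) + 6*(1/152))² = (5/131 + 3/76)² = (773/9956)² = 597529/99121936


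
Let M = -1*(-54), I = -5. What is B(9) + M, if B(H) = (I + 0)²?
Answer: 79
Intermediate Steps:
M = 54
B(H) = 25 (B(H) = (-5 + 0)² = (-5)² = 25)
B(9) + M = 25 + 54 = 79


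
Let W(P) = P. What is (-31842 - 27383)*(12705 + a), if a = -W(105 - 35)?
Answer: -748307875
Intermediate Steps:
a = -70 (a = -(105 - 35) = -1*70 = -70)
(-31842 - 27383)*(12705 + a) = (-31842 - 27383)*(12705 - 70) = -59225*12635 = -748307875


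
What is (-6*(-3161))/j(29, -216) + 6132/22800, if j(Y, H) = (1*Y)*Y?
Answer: 1257419/55100 ≈ 22.821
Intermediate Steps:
j(Y, H) = Y² (j(Y, H) = Y*Y = Y²)
(-6*(-3161))/j(29, -216) + 6132/22800 = (-6*(-3161))/(29²) + 6132/22800 = 18966/841 + 6132*(1/22800) = 18966*(1/841) + 511/1900 = 654/29 + 511/1900 = 1257419/55100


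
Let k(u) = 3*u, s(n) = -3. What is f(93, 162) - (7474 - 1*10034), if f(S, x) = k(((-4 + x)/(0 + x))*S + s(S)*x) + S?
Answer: 13204/9 ≈ 1467.1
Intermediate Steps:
f(S, x) = S - 9*x + 3*S*(-4 + x)/x (f(S, x) = 3*(((-4 + x)/(0 + x))*S - 3*x) + S = 3*(((-4 + x)/x)*S - 3*x) + S = 3*(S*(-4 + x)/x - 3*x) + S = 3*(-3*x + S*(-4 + x)/x) + S = (-9*x + 3*S*(-4 + x)/x) + S = S - 9*x + 3*S*(-4 + x)/x)
f(93, 162) - (7474 - 1*10034) = (-9*162 + 4*93 - 12*93/162) - (7474 - 1*10034) = (-1458 + 372 - 12*93*1/162) - (7474 - 10034) = (-1458 + 372 - 62/9) - 1*(-2560) = -9836/9 + 2560 = 13204/9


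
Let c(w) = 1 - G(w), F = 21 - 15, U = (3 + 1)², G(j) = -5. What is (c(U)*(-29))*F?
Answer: -1044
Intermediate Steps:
U = 16 (U = 4² = 16)
F = 6
c(w) = 6 (c(w) = 1 - 1*(-5) = 1 + 5 = 6)
(c(U)*(-29))*F = (6*(-29))*6 = -174*6 = -1044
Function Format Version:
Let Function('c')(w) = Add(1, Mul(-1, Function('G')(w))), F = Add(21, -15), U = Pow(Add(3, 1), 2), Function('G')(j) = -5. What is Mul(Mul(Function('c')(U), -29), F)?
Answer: -1044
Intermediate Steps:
U = 16 (U = Pow(4, 2) = 16)
F = 6
Function('c')(w) = 6 (Function('c')(w) = Add(1, Mul(-1, -5)) = Add(1, 5) = 6)
Mul(Mul(Function('c')(U), -29), F) = Mul(Mul(6, -29), 6) = Mul(-174, 6) = -1044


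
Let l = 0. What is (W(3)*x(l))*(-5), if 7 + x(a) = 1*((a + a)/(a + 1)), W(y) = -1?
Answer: -35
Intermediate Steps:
x(a) = -7 + 2*a/(1 + a) (x(a) = -7 + 1*((a + a)/(a + 1)) = -7 + 1*((2*a)/(1 + a)) = -7 + 1*(2*a/(1 + a)) = -7 + 2*a/(1 + a))
(W(3)*x(l))*(-5) = -(-7 - 5*0)/(1 + 0)*(-5) = -(-7 + 0)/1*(-5) = -(-7)*(-5) = -1*(-7)*(-5) = 7*(-5) = -35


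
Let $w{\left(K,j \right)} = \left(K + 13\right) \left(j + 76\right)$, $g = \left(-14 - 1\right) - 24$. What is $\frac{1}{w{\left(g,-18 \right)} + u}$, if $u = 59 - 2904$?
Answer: $- \frac{1}{4353} \approx -0.00022973$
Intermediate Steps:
$u = -2845$ ($u = 59 - 2904 = -2845$)
$g = -39$ ($g = -15 - 24 = -39$)
$w{\left(K,j \right)} = \left(13 + K\right) \left(76 + j\right)$
$\frac{1}{w{\left(g,-18 \right)} + u} = \frac{1}{\left(988 + 13 \left(-18\right) + 76 \left(-39\right) - -702\right) - 2845} = \frac{1}{\left(988 - 234 - 2964 + 702\right) - 2845} = \frac{1}{-1508 - 2845} = \frac{1}{-4353} = - \frac{1}{4353}$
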